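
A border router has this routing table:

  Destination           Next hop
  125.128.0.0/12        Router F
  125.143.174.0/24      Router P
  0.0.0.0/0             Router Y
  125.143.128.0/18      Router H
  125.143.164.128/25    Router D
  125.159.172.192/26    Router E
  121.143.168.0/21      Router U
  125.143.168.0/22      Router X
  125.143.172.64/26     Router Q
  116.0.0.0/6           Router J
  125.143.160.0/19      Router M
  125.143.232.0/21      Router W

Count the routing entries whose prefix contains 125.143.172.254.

Prefixes containing 125.143.172.254:
  0.0.0.0/0 (default, matches everything)
  125.128.0.0/12 (125.128.0.0 - 125.143.255.255)
  125.143.128.0/18 (125.143.128.0 - 125.143.191.255)
  125.143.160.0/19 (125.143.160.0 - 125.143.191.255)
Total matching entries: 4.

4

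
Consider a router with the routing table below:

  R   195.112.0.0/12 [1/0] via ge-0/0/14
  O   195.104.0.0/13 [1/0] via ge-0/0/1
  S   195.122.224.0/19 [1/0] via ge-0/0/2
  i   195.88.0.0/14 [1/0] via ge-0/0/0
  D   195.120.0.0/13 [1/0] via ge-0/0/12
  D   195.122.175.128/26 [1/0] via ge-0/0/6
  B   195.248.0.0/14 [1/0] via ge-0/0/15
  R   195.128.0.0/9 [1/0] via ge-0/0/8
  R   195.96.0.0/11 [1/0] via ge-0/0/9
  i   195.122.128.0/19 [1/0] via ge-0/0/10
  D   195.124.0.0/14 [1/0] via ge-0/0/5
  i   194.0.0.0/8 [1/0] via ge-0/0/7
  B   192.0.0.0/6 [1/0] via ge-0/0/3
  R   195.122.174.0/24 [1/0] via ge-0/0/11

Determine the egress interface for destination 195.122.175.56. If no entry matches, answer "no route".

Routes whose prefix contains 195.122.175.56:
  192.0.0.0/6 (192.0.0.0 - 195.255.255.255) -> ge-0/0/3
  195.96.0.0/11 (195.96.0.0 - 195.127.255.255) -> ge-0/0/9
  195.112.0.0/12 (195.112.0.0 - 195.127.255.255) -> ge-0/0/14
  195.120.0.0/13 (195.120.0.0 - 195.127.255.255) -> ge-0/0/12
More-specific entries that do NOT match:
  195.122.175.128/26 (195.122.175.128 - 195.122.175.191) does not contain 195.122.175.56
  195.122.174.0/24 (195.122.174.0 - 195.122.174.255) does not contain 195.122.175.56
  195.122.224.0/19 (195.122.224.0 - 195.122.255.255) does not contain 195.122.175.56
  195.122.128.0/19 (195.122.128.0 - 195.122.159.255) does not contain 195.122.175.56
  195.88.0.0/14 (195.88.0.0 - 195.91.255.255) does not contain 195.122.175.56
  195.248.0.0/14 (195.248.0.0 - 195.251.255.255) does not contain 195.122.175.56
  195.124.0.0/14 (195.124.0.0 - 195.127.255.255) does not contain 195.122.175.56
Longest matching prefix is /13 -> interface ge-0/0/12.

ge-0/0/12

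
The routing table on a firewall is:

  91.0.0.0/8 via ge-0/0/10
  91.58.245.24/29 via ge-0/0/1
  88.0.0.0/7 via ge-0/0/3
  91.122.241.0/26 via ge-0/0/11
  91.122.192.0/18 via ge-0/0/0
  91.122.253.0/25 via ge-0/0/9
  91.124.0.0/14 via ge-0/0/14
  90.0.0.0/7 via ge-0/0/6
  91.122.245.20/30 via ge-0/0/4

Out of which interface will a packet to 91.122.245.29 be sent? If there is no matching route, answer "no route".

Routes whose prefix contains 91.122.245.29:
  90.0.0.0/7 (90.0.0.0 - 91.255.255.255) -> ge-0/0/6
  91.0.0.0/8 (91.0.0.0 - 91.255.255.255) -> ge-0/0/10
  91.122.192.0/18 (91.122.192.0 - 91.122.255.255) -> ge-0/0/0
More-specific entries that do NOT match:
  91.122.245.20/30 (91.122.245.20 - 91.122.245.23) does not contain 91.122.245.29
  91.58.245.24/29 (91.58.245.24 - 91.58.245.31) does not contain 91.122.245.29
  91.122.241.0/26 (91.122.241.0 - 91.122.241.63) does not contain 91.122.245.29
  91.122.253.0/25 (91.122.253.0 - 91.122.253.127) does not contain 91.122.245.29
Longest matching prefix is /18 -> interface ge-0/0/0.

ge-0/0/0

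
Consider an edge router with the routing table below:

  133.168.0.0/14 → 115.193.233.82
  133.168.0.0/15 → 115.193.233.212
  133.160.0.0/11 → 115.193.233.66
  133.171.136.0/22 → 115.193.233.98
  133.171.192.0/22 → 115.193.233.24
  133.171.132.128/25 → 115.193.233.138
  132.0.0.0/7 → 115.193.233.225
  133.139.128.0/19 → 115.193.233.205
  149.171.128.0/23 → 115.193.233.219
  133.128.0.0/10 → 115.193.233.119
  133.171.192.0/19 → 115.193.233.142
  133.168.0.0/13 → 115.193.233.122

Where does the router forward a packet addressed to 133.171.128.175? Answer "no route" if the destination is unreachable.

115.193.233.82

Routes whose prefix contains 133.171.128.175:
  132.0.0.0/7 (132.0.0.0 - 133.255.255.255) -> 115.193.233.225
  133.128.0.0/10 (133.128.0.0 - 133.191.255.255) -> 115.193.233.119
  133.160.0.0/11 (133.160.0.0 - 133.191.255.255) -> 115.193.233.66
  133.168.0.0/13 (133.168.0.0 - 133.175.255.255) -> 115.193.233.122
  133.168.0.0/14 (133.168.0.0 - 133.171.255.255) -> 115.193.233.82
More-specific entries that do NOT match:
  133.171.132.128/25 (133.171.132.128 - 133.171.132.255) does not contain 133.171.128.175
  149.171.128.0/23 (149.171.128.0 - 149.171.129.255) does not contain 133.171.128.175
  133.171.136.0/22 (133.171.136.0 - 133.171.139.255) does not contain 133.171.128.175
  133.171.192.0/22 (133.171.192.0 - 133.171.195.255) does not contain 133.171.128.175
  133.139.128.0/19 (133.139.128.0 - 133.139.159.255) does not contain 133.171.128.175
  133.171.192.0/19 (133.171.192.0 - 133.171.223.255) does not contain 133.171.128.175
  133.168.0.0/15 (133.168.0.0 - 133.169.255.255) does not contain 133.171.128.175
Longest matching prefix is /14 -> next hop 115.193.233.82.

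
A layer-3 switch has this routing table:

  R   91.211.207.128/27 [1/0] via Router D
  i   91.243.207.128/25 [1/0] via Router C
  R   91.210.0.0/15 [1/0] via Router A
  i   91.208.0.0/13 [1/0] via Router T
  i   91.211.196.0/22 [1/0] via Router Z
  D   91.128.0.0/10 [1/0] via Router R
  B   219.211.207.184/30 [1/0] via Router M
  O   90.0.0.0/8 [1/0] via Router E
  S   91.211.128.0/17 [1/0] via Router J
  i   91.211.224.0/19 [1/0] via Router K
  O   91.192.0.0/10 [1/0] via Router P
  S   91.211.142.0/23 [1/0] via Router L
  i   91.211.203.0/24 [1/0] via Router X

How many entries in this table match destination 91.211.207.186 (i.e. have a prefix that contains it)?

Prefixes containing 91.211.207.186:
  91.192.0.0/10 (91.192.0.0 - 91.255.255.255)
  91.208.0.0/13 (91.208.0.0 - 91.215.255.255)
  91.210.0.0/15 (91.210.0.0 - 91.211.255.255)
  91.211.128.0/17 (91.211.128.0 - 91.211.255.255)
Total matching entries: 4.

4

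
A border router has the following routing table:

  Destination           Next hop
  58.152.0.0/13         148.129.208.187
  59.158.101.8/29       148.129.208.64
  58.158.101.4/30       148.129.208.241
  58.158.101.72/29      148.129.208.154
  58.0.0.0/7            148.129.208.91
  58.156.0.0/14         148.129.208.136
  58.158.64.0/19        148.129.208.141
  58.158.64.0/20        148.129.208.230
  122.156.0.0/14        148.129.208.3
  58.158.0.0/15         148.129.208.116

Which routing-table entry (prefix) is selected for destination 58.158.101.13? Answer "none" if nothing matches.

Entries matching 58.158.101.13:
  58.0.0.0/7 (58.0.0.0 - 59.255.255.255)
  58.152.0.0/13 (58.152.0.0 - 58.159.255.255)
  58.156.0.0/14 (58.156.0.0 - 58.159.255.255)
  58.158.0.0/15 (58.158.0.0 - 58.159.255.255)
Most specific is 58.158.0.0/15.

58.158.0.0/15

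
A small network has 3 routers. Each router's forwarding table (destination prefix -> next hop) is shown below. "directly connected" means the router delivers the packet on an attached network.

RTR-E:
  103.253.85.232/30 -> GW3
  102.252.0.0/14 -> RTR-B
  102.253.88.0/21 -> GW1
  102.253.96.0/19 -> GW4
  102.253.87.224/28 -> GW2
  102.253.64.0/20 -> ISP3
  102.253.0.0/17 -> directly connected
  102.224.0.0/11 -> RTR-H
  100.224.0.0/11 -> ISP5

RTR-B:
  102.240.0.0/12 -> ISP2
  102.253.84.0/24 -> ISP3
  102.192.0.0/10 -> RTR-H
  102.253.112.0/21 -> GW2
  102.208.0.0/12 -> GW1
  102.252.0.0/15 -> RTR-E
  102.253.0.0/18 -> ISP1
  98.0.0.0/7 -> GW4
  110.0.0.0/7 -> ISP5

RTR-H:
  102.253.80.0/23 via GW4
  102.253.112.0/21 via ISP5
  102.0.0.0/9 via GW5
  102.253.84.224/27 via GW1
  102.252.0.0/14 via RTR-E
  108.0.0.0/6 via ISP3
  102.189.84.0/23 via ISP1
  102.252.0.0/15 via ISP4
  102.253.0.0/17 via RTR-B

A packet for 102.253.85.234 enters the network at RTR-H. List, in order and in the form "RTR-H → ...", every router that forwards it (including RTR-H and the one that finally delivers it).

At RTR-H: longest match for 102.253.85.234 is 102.253.0.0/17 -> RTR-B
At RTR-B: longest match for 102.253.85.234 is 102.252.0.0/15 -> RTR-E
At RTR-E: longest match for 102.253.85.234 is 102.253.0.0/17 -> directly connected

RTR-H → RTR-B → RTR-E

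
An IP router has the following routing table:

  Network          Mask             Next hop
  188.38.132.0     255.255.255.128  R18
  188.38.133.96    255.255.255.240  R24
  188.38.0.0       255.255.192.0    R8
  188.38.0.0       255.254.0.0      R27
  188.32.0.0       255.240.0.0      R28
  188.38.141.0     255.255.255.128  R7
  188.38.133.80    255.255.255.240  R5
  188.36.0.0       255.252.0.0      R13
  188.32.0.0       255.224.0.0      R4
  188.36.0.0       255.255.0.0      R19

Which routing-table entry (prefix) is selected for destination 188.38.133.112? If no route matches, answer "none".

Entries matching 188.38.133.112:
  188.32.0.0/11 (188.32.0.0 - 188.63.255.255)
  188.32.0.0/12 (188.32.0.0 - 188.47.255.255)
  188.36.0.0/14 (188.36.0.0 - 188.39.255.255)
  188.38.0.0/15 (188.38.0.0 - 188.39.255.255)
Most specific is 188.38.0.0/15.

188.38.0.0/15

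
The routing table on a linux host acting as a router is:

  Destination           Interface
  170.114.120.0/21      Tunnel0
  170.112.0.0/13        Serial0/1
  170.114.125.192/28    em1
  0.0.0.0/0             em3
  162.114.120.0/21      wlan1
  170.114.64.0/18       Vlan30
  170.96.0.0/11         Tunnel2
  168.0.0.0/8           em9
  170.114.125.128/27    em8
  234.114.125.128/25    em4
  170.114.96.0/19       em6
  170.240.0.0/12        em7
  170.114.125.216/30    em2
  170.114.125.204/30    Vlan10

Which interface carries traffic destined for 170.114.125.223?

Routes whose prefix contains 170.114.125.223:
  0.0.0.0/0 (default, matches everything) -> em3
  170.96.0.0/11 (170.96.0.0 - 170.127.255.255) -> Tunnel2
  170.112.0.0/13 (170.112.0.0 - 170.119.255.255) -> Serial0/1
  170.114.64.0/18 (170.114.64.0 - 170.114.127.255) -> Vlan30
  170.114.96.0/19 (170.114.96.0 - 170.114.127.255) -> em6
  170.114.120.0/21 (170.114.120.0 - 170.114.127.255) -> Tunnel0
More-specific entries that do NOT match:
  170.114.125.216/30 (170.114.125.216 - 170.114.125.219) does not contain 170.114.125.223
  170.114.125.204/30 (170.114.125.204 - 170.114.125.207) does not contain 170.114.125.223
  170.114.125.192/28 (170.114.125.192 - 170.114.125.207) does not contain 170.114.125.223
  170.114.125.128/27 (170.114.125.128 - 170.114.125.159) does not contain 170.114.125.223
  234.114.125.128/25 (234.114.125.128 - 234.114.125.255) does not contain 170.114.125.223
Longest matching prefix is /21 -> interface Tunnel0.

Tunnel0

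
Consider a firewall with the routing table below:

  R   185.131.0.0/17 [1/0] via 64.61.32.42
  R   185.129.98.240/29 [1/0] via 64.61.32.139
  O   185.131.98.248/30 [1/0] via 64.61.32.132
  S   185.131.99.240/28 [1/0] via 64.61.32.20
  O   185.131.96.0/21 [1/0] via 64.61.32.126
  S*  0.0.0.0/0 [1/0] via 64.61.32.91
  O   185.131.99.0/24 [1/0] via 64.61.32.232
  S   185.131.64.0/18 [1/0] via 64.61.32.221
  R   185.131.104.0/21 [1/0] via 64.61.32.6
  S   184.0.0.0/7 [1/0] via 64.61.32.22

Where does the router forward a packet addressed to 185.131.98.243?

64.61.32.126

Routes whose prefix contains 185.131.98.243:
  0.0.0.0/0 (default, matches everything) -> 64.61.32.91
  184.0.0.0/7 (184.0.0.0 - 185.255.255.255) -> 64.61.32.22
  185.131.0.0/17 (185.131.0.0 - 185.131.127.255) -> 64.61.32.42
  185.131.64.0/18 (185.131.64.0 - 185.131.127.255) -> 64.61.32.221
  185.131.96.0/21 (185.131.96.0 - 185.131.103.255) -> 64.61.32.126
More-specific entries that do NOT match:
  185.131.98.248/30 (185.131.98.248 - 185.131.98.251) does not contain 185.131.98.243
  185.129.98.240/29 (185.129.98.240 - 185.129.98.247) does not contain 185.131.98.243
  185.131.99.240/28 (185.131.99.240 - 185.131.99.255) does not contain 185.131.98.243
  185.131.99.0/24 (185.131.99.0 - 185.131.99.255) does not contain 185.131.98.243
Longest matching prefix is /21 -> next hop 64.61.32.126.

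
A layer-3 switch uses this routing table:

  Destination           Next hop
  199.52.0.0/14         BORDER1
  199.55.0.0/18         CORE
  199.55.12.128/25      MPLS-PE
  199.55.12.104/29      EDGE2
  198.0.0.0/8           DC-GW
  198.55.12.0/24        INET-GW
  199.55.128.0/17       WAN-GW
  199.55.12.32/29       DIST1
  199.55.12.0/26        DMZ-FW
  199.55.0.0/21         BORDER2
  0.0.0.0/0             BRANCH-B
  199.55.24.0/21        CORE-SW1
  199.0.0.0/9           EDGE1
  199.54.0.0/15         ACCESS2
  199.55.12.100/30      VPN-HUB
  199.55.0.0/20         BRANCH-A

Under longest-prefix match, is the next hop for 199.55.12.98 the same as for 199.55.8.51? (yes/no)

yes

199.55.12.98: longest match 199.55.0.0/20 -> BRANCH-A
199.55.8.51: longest match 199.55.0.0/20 -> BRANCH-A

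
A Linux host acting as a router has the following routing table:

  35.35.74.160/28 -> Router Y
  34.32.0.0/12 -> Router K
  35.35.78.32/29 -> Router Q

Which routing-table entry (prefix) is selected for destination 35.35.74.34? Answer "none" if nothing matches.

35.35.74.34 is outside every listed prefix and there is no default route.

none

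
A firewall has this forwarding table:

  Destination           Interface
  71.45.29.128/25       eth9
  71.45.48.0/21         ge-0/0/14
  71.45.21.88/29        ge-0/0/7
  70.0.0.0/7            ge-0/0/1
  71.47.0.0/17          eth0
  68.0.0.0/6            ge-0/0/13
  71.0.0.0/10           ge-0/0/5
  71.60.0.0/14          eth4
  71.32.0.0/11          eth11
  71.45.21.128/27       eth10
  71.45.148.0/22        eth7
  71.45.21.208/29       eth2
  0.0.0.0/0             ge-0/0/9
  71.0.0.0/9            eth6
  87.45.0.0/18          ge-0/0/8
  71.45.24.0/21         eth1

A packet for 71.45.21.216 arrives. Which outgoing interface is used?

eth11

Routes whose prefix contains 71.45.21.216:
  0.0.0.0/0 (default, matches everything) -> ge-0/0/9
  68.0.0.0/6 (68.0.0.0 - 71.255.255.255) -> ge-0/0/13
  70.0.0.0/7 (70.0.0.0 - 71.255.255.255) -> ge-0/0/1
  71.0.0.0/9 (71.0.0.0 - 71.127.255.255) -> eth6
  71.0.0.0/10 (71.0.0.0 - 71.63.255.255) -> ge-0/0/5
  71.32.0.0/11 (71.32.0.0 - 71.63.255.255) -> eth11
More-specific entries that do NOT match:
  71.45.21.88/29 (71.45.21.88 - 71.45.21.95) does not contain 71.45.21.216
  71.45.21.208/29 (71.45.21.208 - 71.45.21.215) does not contain 71.45.21.216
  71.45.21.128/27 (71.45.21.128 - 71.45.21.159) does not contain 71.45.21.216
  71.45.29.128/25 (71.45.29.128 - 71.45.29.255) does not contain 71.45.21.216
  71.45.148.0/22 (71.45.148.0 - 71.45.151.255) does not contain 71.45.21.216
  71.45.48.0/21 (71.45.48.0 - 71.45.55.255) does not contain 71.45.21.216
  71.45.24.0/21 (71.45.24.0 - 71.45.31.255) does not contain 71.45.21.216
  87.45.0.0/18 (87.45.0.0 - 87.45.63.255) does not contain 71.45.21.216
  71.47.0.0/17 (71.47.0.0 - 71.47.127.255) does not contain 71.45.21.216
  71.60.0.0/14 (71.60.0.0 - 71.63.255.255) does not contain 71.45.21.216
Longest matching prefix is /11 -> interface eth11.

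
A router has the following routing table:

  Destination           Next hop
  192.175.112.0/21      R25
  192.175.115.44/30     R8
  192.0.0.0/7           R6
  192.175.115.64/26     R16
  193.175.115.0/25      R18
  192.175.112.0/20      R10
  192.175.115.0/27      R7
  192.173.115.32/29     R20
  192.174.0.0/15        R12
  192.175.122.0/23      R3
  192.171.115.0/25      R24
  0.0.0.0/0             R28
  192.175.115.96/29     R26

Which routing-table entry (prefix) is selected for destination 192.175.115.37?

Entries matching 192.175.115.37:
  0.0.0.0/0 (default, matches everything)
  192.0.0.0/7 (192.0.0.0 - 193.255.255.255)
  192.174.0.0/15 (192.174.0.0 - 192.175.255.255)
  192.175.112.0/20 (192.175.112.0 - 192.175.127.255)
  192.175.112.0/21 (192.175.112.0 - 192.175.119.255)
Most specific is 192.175.112.0/21.

192.175.112.0/21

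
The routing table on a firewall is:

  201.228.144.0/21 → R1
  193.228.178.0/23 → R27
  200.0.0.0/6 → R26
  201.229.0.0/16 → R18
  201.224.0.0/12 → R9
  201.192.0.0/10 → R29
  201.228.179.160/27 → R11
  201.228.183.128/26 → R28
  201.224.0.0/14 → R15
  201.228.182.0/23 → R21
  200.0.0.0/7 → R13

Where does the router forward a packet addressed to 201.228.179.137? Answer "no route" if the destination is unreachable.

Routes whose prefix contains 201.228.179.137:
  200.0.0.0/6 (200.0.0.0 - 203.255.255.255) -> R26
  200.0.0.0/7 (200.0.0.0 - 201.255.255.255) -> R13
  201.192.0.0/10 (201.192.0.0 - 201.255.255.255) -> R29
  201.224.0.0/12 (201.224.0.0 - 201.239.255.255) -> R9
More-specific entries that do NOT match:
  201.228.179.160/27 (201.228.179.160 - 201.228.179.191) does not contain 201.228.179.137
  201.228.183.128/26 (201.228.183.128 - 201.228.183.191) does not contain 201.228.179.137
  193.228.178.0/23 (193.228.178.0 - 193.228.179.255) does not contain 201.228.179.137
  201.228.182.0/23 (201.228.182.0 - 201.228.183.255) does not contain 201.228.179.137
  201.228.144.0/21 (201.228.144.0 - 201.228.151.255) does not contain 201.228.179.137
  201.229.0.0/16 (201.229.0.0 - 201.229.255.255) does not contain 201.228.179.137
  201.224.0.0/14 (201.224.0.0 - 201.227.255.255) does not contain 201.228.179.137
Longest matching prefix is /12 -> next hop R9.

R9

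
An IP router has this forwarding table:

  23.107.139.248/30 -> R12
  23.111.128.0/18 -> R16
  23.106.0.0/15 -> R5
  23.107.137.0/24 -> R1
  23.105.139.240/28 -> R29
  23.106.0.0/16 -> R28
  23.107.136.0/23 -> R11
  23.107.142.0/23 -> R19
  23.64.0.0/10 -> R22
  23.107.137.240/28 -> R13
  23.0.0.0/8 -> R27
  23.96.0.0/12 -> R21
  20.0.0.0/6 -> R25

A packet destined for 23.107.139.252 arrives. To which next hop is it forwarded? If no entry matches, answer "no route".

R5

Routes whose prefix contains 23.107.139.252:
  20.0.0.0/6 (20.0.0.0 - 23.255.255.255) -> R25
  23.0.0.0/8 (23.0.0.0 - 23.255.255.255) -> R27
  23.64.0.0/10 (23.64.0.0 - 23.127.255.255) -> R22
  23.96.0.0/12 (23.96.0.0 - 23.111.255.255) -> R21
  23.106.0.0/15 (23.106.0.0 - 23.107.255.255) -> R5
More-specific entries that do NOT match:
  23.107.139.248/30 (23.107.139.248 - 23.107.139.251) does not contain 23.107.139.252
  23.105.139.240/28 (23.105.139.240 - 23.105.139.255) does not contain 23.107.139.252
  23.107.137.240/28 (23.107.137.240 - 23.107.137.255) does not contain 23.107.139.252
  23.107.137.0/24 (23.107.137.0 - 23.107.137.255) does not contain 23.107.139.252
  23.107.136.0/23 (23.107.136.0 - 23.107.137.255) does not contain 23.107.139.252
  23.107.142.0/23 (23.107.142.0 - 23.107.143.255) does not contain 23.107.139.252
  23.111.128.0/18 (23.111.128.0 - 23.111.191.255) does not contain 23.107.139.252
  23.106.0.0/16 (23.106.0.0 - 23.106.255.255) does not contain 23.107.139.252
Longest matching prefix is /15 -> next hop R5.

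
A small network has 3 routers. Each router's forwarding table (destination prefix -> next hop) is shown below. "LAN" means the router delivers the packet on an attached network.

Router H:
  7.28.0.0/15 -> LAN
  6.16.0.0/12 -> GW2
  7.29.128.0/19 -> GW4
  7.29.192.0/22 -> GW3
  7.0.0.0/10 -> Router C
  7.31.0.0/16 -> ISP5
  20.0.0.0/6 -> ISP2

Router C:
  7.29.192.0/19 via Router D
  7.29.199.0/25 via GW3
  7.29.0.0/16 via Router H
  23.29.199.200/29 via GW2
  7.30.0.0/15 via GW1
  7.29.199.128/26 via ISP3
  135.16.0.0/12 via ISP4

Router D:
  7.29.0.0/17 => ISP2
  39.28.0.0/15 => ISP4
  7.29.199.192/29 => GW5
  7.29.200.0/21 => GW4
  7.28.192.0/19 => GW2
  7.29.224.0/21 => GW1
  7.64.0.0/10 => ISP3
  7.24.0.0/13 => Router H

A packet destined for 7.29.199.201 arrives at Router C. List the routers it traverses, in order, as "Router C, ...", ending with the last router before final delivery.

At Router C: longest match for 7.29.199.201 is 7.29.192.0/19 -> Router D
At Router D: longest match for 7.29.199.201 is 7.24.0.0/13 -> Router H
At Router H: longest match for 7.29.199.201 is 7.28.0.0/15 -> LAN

Router C, Router D, Router H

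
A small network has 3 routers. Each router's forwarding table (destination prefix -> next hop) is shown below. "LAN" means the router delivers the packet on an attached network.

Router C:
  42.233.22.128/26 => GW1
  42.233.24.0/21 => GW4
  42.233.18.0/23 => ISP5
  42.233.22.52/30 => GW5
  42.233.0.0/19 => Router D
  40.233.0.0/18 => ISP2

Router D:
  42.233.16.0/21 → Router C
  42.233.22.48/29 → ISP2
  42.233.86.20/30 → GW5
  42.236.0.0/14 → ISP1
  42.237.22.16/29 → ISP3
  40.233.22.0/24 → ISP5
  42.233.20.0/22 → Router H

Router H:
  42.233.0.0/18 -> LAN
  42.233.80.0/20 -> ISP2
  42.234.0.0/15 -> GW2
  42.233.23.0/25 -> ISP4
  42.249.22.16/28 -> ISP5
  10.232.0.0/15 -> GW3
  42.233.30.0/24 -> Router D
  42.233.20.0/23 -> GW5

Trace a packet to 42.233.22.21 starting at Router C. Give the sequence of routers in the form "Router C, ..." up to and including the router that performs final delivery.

Router C, Router D, Router H

At Router C: longest match for 42.233.22.21 is 42.233.0.0/19 -> Router D
At Router D: longest match for 42.233.22.21 is 42.233.20.0/22 -> Router H
At Router H: longest match for 42.233.22.21 is 42.233.0.0/18 -> LAN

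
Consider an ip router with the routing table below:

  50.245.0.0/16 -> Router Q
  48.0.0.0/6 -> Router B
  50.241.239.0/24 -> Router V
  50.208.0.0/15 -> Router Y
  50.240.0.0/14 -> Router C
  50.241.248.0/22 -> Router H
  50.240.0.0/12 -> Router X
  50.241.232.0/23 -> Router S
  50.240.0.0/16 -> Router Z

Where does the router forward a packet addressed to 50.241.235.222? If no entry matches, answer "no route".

Router C

Routes whose prefix contains 50.241.235.222:
  48.0.0.0/6 (48.0.0.0 - 51.255.255.255) -> Router B
  50.240.0.0/12 (50.240.0.0 - 50.255.255.255) -> Router X
  50.240.0.0/14 (50.240.0.0 - 50.243.255.255) -> Router C
More-specific entries that do NOT match:
  50.241.239.0/24 (50.241.239.0 - 50.241.239.255) does not contain 50.241.235.222
  50.241.232.0/23 (50.241.232.0 - 50.241.233.255) does not contain 50.241.235.222
  50.241.248.0/22 (50.241.248.0 - 50.241.251.255) does not contain 50.241.235.222
  50.245.0.0/16 (50.245.0.0 - 50.245.255.255) does not contain 50.241.235.222
  50.240.0.0/16 (50.240.0.0 - 50.240.255.255) does not contain 50.241.235.222
  50.208.0.0/15 (50.208.0.0 - 50.209.255.255) does not contain 50.241.235.222
Longest matching prefix is /14 -> next hop Router C.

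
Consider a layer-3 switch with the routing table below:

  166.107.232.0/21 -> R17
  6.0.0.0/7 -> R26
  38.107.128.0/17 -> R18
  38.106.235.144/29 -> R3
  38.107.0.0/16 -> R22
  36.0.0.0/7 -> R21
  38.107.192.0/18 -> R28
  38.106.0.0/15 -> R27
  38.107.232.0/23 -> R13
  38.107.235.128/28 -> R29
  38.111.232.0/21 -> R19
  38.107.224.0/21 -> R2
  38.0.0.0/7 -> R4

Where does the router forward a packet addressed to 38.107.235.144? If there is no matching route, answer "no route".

Routes whose prefix contains 38.107.235.144:
  38.0.0.0/7 (38.0.0.0 - 39.255.255.255) -> R4
  38.106.0.0/15 (38.106.0.0 - 38.107.255.255) -> R27
  38.107.0.0/16 (38.107.0.0 - 38.107.255.255) -> R22
  38.107.128.0/17 (38.107.128.0 - 38.107.255.255) -> R18
  38.107.192.0/18 (38.107.192.0 - 38.107.255.255) -> R28
More-specific entries that do NOT match:
  38.106.235.144/29 (38.106.235.144 - 38.106.235.151) does not contain 38.107.235.144
  38.107.235.128/28 (38.107.235.128 - 38.107.235.143) does not contain 38.107.235.144
  38.107.232.0/23 (38.107.232.0 - 38.107.233.255) does not contain 38.107.235.144
  166.107.232.0/21 (166.107.232.0 - 166.107.239.255) does not contain 38.107.235.144
  38.111.232.0/21 (38.111.232.0 - 38.111.239.255) does not contain 38.107.235.144
  38.107.224.0/21 (38.107.224.0 - 38.107.231.255) does not contain 38.107.235.144
Longest matching prefix is /18 -> next hop R28.

R28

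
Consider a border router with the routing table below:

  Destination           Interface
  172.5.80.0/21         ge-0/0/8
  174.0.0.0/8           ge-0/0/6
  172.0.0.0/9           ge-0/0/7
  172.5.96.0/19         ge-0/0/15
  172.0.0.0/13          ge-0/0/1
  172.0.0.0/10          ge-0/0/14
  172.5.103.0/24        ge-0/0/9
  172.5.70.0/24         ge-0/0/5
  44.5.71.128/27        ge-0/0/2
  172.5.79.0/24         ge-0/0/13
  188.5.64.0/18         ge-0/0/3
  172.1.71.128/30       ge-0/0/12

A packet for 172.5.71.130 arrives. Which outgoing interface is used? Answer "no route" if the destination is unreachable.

ge-0/0/1

Routes whose prefix contains 172.5.71.130:
  172.0.0.0/9 (172.0.0.0 - 172.127.255.255) -> ge-0/0/7
  172.0.0.0/10 (172.0.0.0 - 172.63.255.255) -> ge-0/0/14
  172.0.0.0/13 (172.0.0.0 - 172.7.255.255) -> ge-0/0/1
More-specific entries that do NOT match:
  172.1.71.128/30 (172.1.71.128 - 172.1.71.131) does not contain 172.5.71.130
  44.5.71.128/27 (44.5.71.128 - 44.5.71.159) does not contain 172.5.71.130
  172.5.103.0/24 (172.5.103.0 - 172.5.103.255) does not contain 172.5.71.130
  172.5.70.0/24 (172.5.70.0 - 172.5.70.255) does not contain 172.5.71.130
  172.5.79.0/24 (172.5.79.0 - 172.5.79.255) does not contain 172.5.71.130
  172.5.80.0/21 (172.5.80.0 - 172.5.87.255) does not contain 172.5.71.130
  172.5.96.0/19 (172.5.96.0 - 172.5.127.255) does not contain 172.5.71.130
  188.5.64.0/18 (188.5.64.0 - 188.5.127.255) does not contain 172.5.71.130
Longest matching prefix is /13 -> interface ge-0/0/1.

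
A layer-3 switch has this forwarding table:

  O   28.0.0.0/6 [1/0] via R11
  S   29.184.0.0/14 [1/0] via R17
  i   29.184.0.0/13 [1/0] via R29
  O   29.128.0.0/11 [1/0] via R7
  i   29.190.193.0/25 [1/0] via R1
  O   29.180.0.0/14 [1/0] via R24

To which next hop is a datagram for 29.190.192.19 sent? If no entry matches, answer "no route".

R29

Routes whose prefix contains 29.190.192.19:
  28.0.0.0/6 (28.0.0.0 - 31.255.255.255) -> R11
  29.184.0.0/13 (29.184.0.0 - 29.191.255.255) -> R29
More-specific entries that do NOT match:
  29.190.193.0/25 (29.190.193.0 - 29.190.193.127) does not contain 29.190.192.19
  29.184.0.0/14 (29.184.0.0 - 29.187.255.255) does not contain 29.190.192.19
  29.180.0.0/14 (29.180.0.0 - 29.183.255.255) does not contain 29.190.192.19
Longest matching prefix is /13 -> next hop R29.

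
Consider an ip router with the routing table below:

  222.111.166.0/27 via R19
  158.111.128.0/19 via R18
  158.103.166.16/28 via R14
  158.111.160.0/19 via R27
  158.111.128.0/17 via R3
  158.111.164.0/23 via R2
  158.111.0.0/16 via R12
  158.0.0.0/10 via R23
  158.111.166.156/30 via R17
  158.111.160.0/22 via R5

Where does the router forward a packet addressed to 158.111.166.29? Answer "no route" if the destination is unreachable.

R27

Routes whose prefix contains 158.111.166.29:
  158.111.0.0/16 (158.111.0.0 - 158.111.255.255) -> R12
  158.111.128.0/17 (158.111.128.0 - 158.111.255.255) -> R3
  158.111.160.0/19 (158.111.160.0 - 158.111.191.255) -> R27
More-specific entries that do NOT match:
  158.111.166.156/30 (158.111.166.156 - 158.111.166.159) does not contain 158.111.166.29
  158.103.166.16/28 (158.103.166.16 - 158.103.166.31) does not contain 158.111.166.29
  222.111.166.0/27 (222.111.166.0 - 222.111.166.31) does not contain 158.111.166.29
  158.111.164.0/23 (158.111.164.0 - 158.111.165.255) does not contain 158.111.166.29
  158.111.160.0/22 (158.111.160.0 - 158.111.163.255) does not contain 158.111.166.29
Longest matching prefix is /19 -> next hop R27.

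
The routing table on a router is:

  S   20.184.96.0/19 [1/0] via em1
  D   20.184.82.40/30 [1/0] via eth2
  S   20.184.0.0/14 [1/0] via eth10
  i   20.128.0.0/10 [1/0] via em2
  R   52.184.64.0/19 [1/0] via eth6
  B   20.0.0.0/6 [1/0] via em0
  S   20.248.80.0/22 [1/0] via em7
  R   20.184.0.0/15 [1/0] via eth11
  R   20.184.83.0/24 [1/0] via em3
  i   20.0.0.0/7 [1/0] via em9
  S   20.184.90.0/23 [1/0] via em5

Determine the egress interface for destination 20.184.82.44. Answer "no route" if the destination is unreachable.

eth11

Routes whose prefix contains 20.184.82.44:
  20.0.0.0/6 (20.0.0.0 - 23.255.255.255) -> em0
  20.0.0.0/7 (20.0.0.0 - 21.255.255.255) -> em9
  20.128.0.0/10 (20.128.0.0 - 20.191.255.255) -> em2
  20.184.0.0/14 (20.184.0.0 - 20.187.255.255) -> eth10
  20.184.0.0/15 (20.184.0.0 - 20.185.255.255) -> eth11
More-specific entries that do NOT match:
  20.184.82.40/30 (20.184.82.40 - 20.184.82.43) does not contain 20.184.82.44
  20.184.83.0/24 (20.184.83.0 - 20.184.83.255) does not contain 20.184.82.44
  20.184.90.0/23 (20.184.90.0 - 20.184.91.255) does not contain 20.184.82.44
  20.248.80.0/22 (20.248.80.0 - 20.248.83.255) does not contain 20.184.82.44
  20.184.96.0/19 (20.184.96.0 - 20.184.127.255) does not contain 20.184.82.44
  52.184.64.0/19 (52.184.64.0 - 52.184.95.255) does not contain 20.184.82.44
Longest matching prefix is /15 -> interface eth11.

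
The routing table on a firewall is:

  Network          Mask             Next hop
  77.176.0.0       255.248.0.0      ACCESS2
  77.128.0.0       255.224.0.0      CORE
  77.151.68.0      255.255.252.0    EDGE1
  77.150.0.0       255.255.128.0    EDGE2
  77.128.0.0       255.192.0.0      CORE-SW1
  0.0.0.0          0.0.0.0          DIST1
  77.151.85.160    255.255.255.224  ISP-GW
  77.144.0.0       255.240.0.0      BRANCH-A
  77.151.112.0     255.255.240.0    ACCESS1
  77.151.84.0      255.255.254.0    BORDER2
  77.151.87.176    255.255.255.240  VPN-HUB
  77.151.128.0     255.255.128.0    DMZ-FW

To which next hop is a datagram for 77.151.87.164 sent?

BRANCH-A

Routes whose prefix contains 77.151.87.164:
  0.0.0.0/0 (default, matches everything) -> DIST1
  77.128.0.0/10 (77.128.0.0 - 77.191.255.255) -> CORE-SW1
  77.128.0.0/11 (77.128.0.0 - 77.159.255.255) -> CORE
  77.144.0.0/12 (77.144.0.0 - 77.159.255.255) -> BRANCH-A
More-specific entries that do NOT match:
  77.151.87.176/28 (77.151.87.176 - 77.151.87.191) does not contain 77.151.87.164
  77.151.85.160/27 (77.151.85.160 - 77.151.85.191) does not contain 77.151.87.164
  77.151.84.0/23 (77.151.84.0 - 77.151.85.255) does not contain 77.151.87.164
  77.151.68.0/22 (77.151.68.0 - 77.151.71.255) does not contain 77.151.87.164
  77.151.112.0/20 (77.151.112.0 - 77.151.127.255) does not contain 77.151.87.164
  77.150.0.0/17 (77.150.0.0 - 77.150.127.255) does not contain 77.151.87.164
  77.151.128.0/17 (77.151.128.0 - 77.151.255.255) does not contain 77.151.87.164
  77.176.0.0/13 (77.176.0.0 - 77.183.255.255) does not contain 77.151.87.164
Longest matching prefix is /12 -> next hop BRANCH-A.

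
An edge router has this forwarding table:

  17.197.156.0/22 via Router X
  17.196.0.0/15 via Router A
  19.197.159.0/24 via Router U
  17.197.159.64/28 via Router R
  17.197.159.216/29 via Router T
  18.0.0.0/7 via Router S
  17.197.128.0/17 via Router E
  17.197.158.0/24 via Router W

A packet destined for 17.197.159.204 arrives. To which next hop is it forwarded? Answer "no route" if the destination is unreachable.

Routes whose prefix contains 17.197.159.204:
  17.196.0.0/15 (17.196.0.0 - 17.197.255.255) -> Router A
  17.197.128.0/17 (17.197.128.0 - 17.197.255.255) -> Router E
  17.197.156.0/22 (17.197.156.0 - 17.197.159.255) -> Router X
More-specific entries that do NOT match:
  17.197.159.216/29 (17.197.159.216 - 17.197.159.223) does not contain 17.197.159.204
  17.197.159.64/28 (17.197.159.64 - 17.197.159.79) does not contain 17.197.159.204
  19.197.159.0/24 (19.197.159.0 - 19.197.159.255) does not contain 17.197.159.204
  17.197.158.0/24 (17.197.158.0 - 17.197.158.255) does not contain 17.197.159.204
Longest matching prefix is /22 -> next hop Router X.

Router X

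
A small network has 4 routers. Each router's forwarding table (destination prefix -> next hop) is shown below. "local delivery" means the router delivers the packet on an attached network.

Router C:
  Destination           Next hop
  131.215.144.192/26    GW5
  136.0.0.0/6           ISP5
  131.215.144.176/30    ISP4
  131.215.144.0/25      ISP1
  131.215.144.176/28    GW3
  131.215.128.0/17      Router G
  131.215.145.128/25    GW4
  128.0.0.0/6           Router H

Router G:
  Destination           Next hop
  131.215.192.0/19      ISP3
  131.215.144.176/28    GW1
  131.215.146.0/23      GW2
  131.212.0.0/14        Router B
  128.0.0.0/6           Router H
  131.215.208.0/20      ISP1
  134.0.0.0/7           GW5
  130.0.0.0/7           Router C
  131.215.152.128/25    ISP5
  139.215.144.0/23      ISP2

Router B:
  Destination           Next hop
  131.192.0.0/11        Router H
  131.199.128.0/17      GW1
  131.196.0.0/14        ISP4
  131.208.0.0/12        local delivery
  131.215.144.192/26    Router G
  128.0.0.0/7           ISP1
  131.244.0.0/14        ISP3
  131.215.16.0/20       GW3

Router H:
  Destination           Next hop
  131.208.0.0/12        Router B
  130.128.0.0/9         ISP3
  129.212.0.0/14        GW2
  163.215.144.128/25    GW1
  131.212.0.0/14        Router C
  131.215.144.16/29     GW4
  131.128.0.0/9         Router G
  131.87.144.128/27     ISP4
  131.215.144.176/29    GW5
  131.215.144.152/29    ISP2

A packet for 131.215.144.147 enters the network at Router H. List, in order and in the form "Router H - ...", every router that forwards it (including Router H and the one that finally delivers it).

At Router H: longest match for 131.215.144.147 is 131.212.0.0/14 -> Router C
At Router C: longest match for 131.215.144.147 is 131.215.128.0/17 -> Router G
At Router G: longest match for 131.215.144.147 is 131.212.0.0/14 -> Router B
At Router B: longest match for 131.215.144.147 is 131.208.0.0/12 -> local delivery

Router H - Router C - Router G - Router B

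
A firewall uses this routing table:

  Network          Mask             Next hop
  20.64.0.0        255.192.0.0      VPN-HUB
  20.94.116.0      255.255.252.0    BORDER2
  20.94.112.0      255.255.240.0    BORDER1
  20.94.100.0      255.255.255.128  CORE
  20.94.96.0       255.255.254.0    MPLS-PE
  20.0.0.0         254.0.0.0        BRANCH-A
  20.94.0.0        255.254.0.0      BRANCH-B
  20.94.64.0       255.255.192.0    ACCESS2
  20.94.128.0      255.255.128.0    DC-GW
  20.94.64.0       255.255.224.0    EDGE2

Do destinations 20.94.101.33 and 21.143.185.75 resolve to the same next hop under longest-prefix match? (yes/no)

no

20.94.101.33: longest match 20.94.64.0/18 -> ACCESS2
21.143.185.75: longest match 20.0.0.0/7 -> BRANCH-A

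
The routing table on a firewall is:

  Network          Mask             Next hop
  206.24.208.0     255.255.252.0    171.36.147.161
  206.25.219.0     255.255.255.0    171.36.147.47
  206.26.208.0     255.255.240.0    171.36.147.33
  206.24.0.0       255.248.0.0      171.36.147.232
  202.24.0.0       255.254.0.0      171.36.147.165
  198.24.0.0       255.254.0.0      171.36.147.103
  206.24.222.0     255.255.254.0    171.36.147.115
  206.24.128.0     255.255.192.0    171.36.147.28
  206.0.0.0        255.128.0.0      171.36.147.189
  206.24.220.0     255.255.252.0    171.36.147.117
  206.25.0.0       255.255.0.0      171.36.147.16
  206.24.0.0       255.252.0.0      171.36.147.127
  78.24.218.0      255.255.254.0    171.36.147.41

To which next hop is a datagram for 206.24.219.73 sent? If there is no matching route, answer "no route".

171.36.147.127

Routes whose prefix contains 206.24.219.73:
  206.0.0.0/9 (206.0.0.0 - 206.127.255.255) -> 171.36.147.189
  206.24.0.0/13 (206.24.0.0 - 206.31.255.255) -> 171.36.147.232
  206.24.0.0/14 (206.24.0.0 - 206.27.255.255) -> 171.36.147.127
More-specific entries that do NOT match:
  206.25.219.0/24 (206.25.219.0 - 206.25.219.255) does not contain 206.24.219.73
  206.24.222.0/23 (206.24.222.0 - 206.24.223.255) does not contain 206.24.219.73
  78.24.218.0/23 (78.24.218.0 - 78.24.219.255) does not contain 206.24.219.73
  206.24.208.0/22 (206.24.208.0 - 206.24.211.255) does not contain 206.24.219.73
  206.24.220.0/22 (206.24.220.0 - 206.24.223.255) does not contain 206.24.219.73
  206.26.208.0/20 (206.26.208.0 - 206.26.223.255) does not contain 206.24.219.73
  206.24.128.0/18 (206.24.128.0 - 206.24.191.255) does not contain 206.24.219.73
  206.25.0.0/16 (206.25.0.0 - 206.25.255.255) does not contain 206.24.219.73
  202.24.0.0/15 (202.24.0.0 - 202.25.255.255) does not contain 206.24.219.73
  198.24.0.0/15 (198.24.0.0 - 198.25.255.255) does not contain 206.24.219.73
Longest matching prefix is /14 -> next hop 171.36.147.127.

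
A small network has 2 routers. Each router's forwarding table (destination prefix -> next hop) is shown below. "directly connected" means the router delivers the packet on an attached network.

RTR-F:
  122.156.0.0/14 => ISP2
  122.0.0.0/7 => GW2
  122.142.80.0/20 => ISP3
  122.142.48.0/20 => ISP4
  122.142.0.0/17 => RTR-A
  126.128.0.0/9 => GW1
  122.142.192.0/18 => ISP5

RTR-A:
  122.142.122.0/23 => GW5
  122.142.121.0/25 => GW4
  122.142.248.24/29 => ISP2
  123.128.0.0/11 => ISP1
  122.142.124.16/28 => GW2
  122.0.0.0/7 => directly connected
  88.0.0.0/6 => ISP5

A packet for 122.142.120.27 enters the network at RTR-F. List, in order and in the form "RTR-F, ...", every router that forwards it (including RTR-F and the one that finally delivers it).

RTR-F, RTR-A

At RTR-F: longest match for 122.142.120.27 is 122.142.0.0/17 -> RTR-A
At RTR-A: longest match for 122.142.120.27 is 122.0.0.0/7 -> directly connected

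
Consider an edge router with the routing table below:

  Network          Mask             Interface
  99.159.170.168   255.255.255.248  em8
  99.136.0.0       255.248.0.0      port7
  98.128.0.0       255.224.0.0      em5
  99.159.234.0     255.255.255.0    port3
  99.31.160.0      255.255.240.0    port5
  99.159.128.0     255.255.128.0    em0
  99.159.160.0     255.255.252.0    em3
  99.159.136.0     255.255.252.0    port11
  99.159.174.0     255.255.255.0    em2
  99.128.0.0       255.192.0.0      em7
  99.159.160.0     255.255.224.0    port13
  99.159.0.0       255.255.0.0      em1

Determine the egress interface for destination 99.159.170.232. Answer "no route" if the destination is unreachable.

port13

Routes whose prefix contains 99.159.170.232:
  99.128.0.0/10 (99.128.0.0 - 99.191.255.255) -> em7
  99.159.0.0/16 (99.159.0.0 - 99.159.255.255) -> em1
  99.159.128.0/17 (99.159.128.0 - 99.159.255.255) -> em0
  99.159.160.0/19 (99.159.160.0 - 99.159.191.255) -> port13
More-specific entries that do NOT match:
  99.159.170.168/29 (99.159.170.168 - 99.159.170.175) does not contain 99.159.170.232
  99.159.234.0/24 (99.159.234.0 - 99.159.234.255) does not contain 99.159.170.232
  99.159.174.0/24 (99.159.174.0 - 99.159.174.255) does not contain 99.159.170.232
  99.159.160.0/22 (99.159.160.0 - 99.159.163.255) does not contain 99.159.170.232
  99.159.136.0/22 (99.159.136.0 - 99.159.139.255) does not contain 99.159.170.232
  99.31.160.0/20 (99.31.160.0 - 99.31.175.255) does not contain 99.159.170.232
Longest matching prefix is /19 -> interface port13.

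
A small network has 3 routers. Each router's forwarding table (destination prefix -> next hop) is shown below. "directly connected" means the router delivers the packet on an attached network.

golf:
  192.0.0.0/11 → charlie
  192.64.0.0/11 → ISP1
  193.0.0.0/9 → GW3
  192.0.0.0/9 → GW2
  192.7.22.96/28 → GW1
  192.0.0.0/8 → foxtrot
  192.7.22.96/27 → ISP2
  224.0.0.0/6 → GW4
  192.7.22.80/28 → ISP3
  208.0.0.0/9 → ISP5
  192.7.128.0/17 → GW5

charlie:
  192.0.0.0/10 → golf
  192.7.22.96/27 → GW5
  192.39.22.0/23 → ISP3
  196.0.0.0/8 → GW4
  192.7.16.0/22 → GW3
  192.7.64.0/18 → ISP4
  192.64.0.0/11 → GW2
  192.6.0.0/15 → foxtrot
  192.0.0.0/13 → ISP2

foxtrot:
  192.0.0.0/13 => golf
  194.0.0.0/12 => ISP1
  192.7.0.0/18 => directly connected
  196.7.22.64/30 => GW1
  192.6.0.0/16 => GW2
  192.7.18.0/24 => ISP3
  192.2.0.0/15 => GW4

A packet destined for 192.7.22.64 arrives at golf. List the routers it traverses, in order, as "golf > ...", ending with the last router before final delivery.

At golf: longest match for 192.7.22.64 is 192.0.0.0/11 -> charlie
At charlie: longest match for 192.7.22.64 is 192.6.0.0/15 -> foxtrot
At foxtrot: longest match for 192.7.22.64 is 192.7.0.0/18 -> directly connected

golf > charlie > foxtrot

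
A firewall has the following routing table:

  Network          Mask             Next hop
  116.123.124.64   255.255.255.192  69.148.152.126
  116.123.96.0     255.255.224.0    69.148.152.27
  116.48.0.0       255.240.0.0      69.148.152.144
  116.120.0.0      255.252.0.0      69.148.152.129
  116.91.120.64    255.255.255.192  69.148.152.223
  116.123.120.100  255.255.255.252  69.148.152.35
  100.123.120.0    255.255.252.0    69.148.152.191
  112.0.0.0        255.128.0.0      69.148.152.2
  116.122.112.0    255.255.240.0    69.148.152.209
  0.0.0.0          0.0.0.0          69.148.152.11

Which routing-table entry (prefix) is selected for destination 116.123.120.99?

Entries matching 116.123.120.99:
  0.0.0.0/0 (default, matches everything)
  116.120.0.0/14 (116.120.0.0 - 116.123.255.255)
  116.123.96.0/19 (116.123.96.0 - 116.123.127.255)
Most specific is 116.123.96.0/19.

116.123.96.0/19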